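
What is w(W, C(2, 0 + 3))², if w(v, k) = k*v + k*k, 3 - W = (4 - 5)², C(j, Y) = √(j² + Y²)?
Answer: 221 + 52*√13 ≈ 408.49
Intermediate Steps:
C(j, Y) = √(Y² + j²)
W = 2 (W = 3 - (4 - 5)² = 3 - 1*(-1)² = 3 - 1*1 = 3 - 1 = 2)
w(v, k) = k² + k*v (w(v, k) = k*v + k² = k² + k*v)
w(W, C(2, 0 + 3))² = (√((0 + 3)² + 2²)*(√((0 + 3)² + 2²) + 2))² = (√(3² + 4)*(√(3² + 4) + 2))² = (√(9 + 4)*(√(9 + 4) + 2))² = (√13*(√13 + 2))² = (√13*(2 + √13))² = 13*(2 + √13)²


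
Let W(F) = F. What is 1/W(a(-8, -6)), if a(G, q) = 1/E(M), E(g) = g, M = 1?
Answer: 1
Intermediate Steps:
a(G, q) = 1 (a(G, q) = 1/1 = 1)
1/W(a(-8, -6)) = 1/1 = 1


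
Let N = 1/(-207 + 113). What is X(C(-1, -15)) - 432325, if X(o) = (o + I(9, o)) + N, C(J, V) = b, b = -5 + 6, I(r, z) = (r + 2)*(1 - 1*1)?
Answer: -40638457/94 ≈ -4.3232e+5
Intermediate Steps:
N = -1/94 (N = 1/(-94) = -1/94 ≈ -0.010638)
I(r, z) = 0 (I(r, z) = (2 + r)*(1 - 1) = (2 + r)*0 = 0)
b = 1
C(J, V) = 1
X(o) = -1/94 + o (X(o) = (o + 0) - 1/94 = o - 1/94 = -1/94 + o)
X(C(-1, -15)) - 432325 = (-1/94 + 1) - 432325 = 93/94 - 432325 = -40638457/94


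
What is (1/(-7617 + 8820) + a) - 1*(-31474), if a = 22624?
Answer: 65079895/1203 ≈ 54098.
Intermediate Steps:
(1/(-7617 + 8820) + a) - 1*(-31474) = (1/(-7617 + 8820) + 22624) - 1*(-31474) = (1/1203 + 22624) + 31474 = 27216673/1203 + 31474 = 65079895/1203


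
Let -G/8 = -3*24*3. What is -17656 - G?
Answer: -19384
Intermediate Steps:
G = 1728 (G = -8*(-3*24)*3 = -(-576)*3 = -8*(-216) = 1728)
-17656 - G = -17656 - 1*1728 = -17656 - 1728 = -19384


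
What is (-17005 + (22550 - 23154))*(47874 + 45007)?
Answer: -1635541529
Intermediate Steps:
(-17005 + (22550 - 23154))*(47874 + 45007) = (-17005 - 604)*92881 = -17609*92881 = -1635541529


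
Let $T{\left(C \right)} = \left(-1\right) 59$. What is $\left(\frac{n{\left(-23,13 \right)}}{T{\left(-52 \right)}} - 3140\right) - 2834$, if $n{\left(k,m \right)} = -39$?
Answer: $- \frac{352427}{59} \approx -5973.3$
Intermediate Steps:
$T{\left(C \right)} = -59$
$\left(\frac{n{\left(-23,13 \right)}}{T{\left(-52 \right)}} - 3140\right) - 2834 = \left(- \frac{39}{-59} - 3140\right) - 2834 = \left(\left(-39\right) \left(- \frac{1}{59}\right) - 3140\right) - 2834 = \left(\frac{39}{59} - 3140\right) - 2834 = - \frac{185221}{59} - 2834 = - \frac{352427}{59}$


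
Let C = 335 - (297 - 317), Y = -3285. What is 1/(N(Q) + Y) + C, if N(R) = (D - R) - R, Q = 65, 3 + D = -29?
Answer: 1223684/3447 ≈ 355.00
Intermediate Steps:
D = -32 (D = -3 - 29 = -32)
N(R) = -32 - 2*R (N(R) = (-32 - R) - R = -32 - 2*R)
C = 355 (C = 335 - 1*(-20) = 335 + 20 = 355)
1/(N(Q) + Y) + C = 1/((-32 - 2*65) - 3285) + 355 = 1/((-32 - 130) - 3285) + 355 = 1/(-162 - 3285) + 355 = 1/(-3447) + 355 = -1/3447 + 355 = 1223684/3447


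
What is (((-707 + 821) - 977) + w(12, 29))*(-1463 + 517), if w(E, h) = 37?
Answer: 781396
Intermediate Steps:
(((-707 + 821) - 977) + w(12, 29))*(-1463 + 517) = (((-707 + 821) - 977) + 37)*(-1463 + 517) = ((114 - 977) + 37)*(-946) = (-863 + 37)*(-946) = -826*(-946) = 781396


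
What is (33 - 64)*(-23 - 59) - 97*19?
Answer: 699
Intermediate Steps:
(33 - 64)*(-23 - 59) - 97*19 = -31*(-82) - 1843 = 2542 - 1843 = 699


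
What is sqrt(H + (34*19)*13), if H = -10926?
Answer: 4*I*sqrt(158) ≈ 50.279*I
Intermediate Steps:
sqrt(H + (34*19)*13) = sqrt(-10926 + (34*19)*13) = sqrt(-10926 + 646*13) = sqrt(-10926 + 8398) = sqrt(-2528) = 4*I*sqrt(158)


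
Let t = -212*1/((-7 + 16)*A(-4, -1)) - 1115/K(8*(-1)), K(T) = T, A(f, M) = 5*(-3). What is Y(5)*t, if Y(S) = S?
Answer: 152221/216 ≈ 704.73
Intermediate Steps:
A(f, M) = -15
t = 152221/1080 (t = -212*(-1/(15*(-7 + 16))) - 1115/(8*(-1)) = -212/(9*(-15)) - 1115/(-8) = -212/(-135) - 1115*(-⅛) = -212*(-1/135) + 1115/8 = 212/135 + 1115/8 = 152221/1080 ≈ 140.95)
Y(5)*t = 5*(152221/1080) = 152221/216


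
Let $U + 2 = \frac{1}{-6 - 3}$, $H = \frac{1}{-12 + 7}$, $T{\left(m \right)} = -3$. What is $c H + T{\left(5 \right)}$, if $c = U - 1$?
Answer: $- \frac{107}{45} \approx -2.3778$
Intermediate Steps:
$H = - \frac{1}{5}$ ($H = \frac{1}{-5} = - \frac{1}{5} \approx -0.2$)
$U = - \frac{19}{9}$ ($U = -2 + \frac{1}{-6 - 3} = -2 + \frac{1}{-9} = -2 - \frac{1}{9} = - \frac{19}{9} \approx -2.1111$)
$c = - \frac{28}{9}$ ($c = - \frac{19}{9} - 1 = - \frac{28}{9} \approx -3.1111$)
$c H + T{\left(5 \right)} = \left(- \frac{28}{9}\right) \left(- \frac{1}{5}\right) - 3 = \frac{28}{45} - 3 = - \frac{107}{45}$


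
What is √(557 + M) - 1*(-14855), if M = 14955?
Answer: 14855 + 2*√3878 ≈ 14980.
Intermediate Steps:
√(557 + M) - 1*(-14855) = √(557 + 14955) - 1*(-14855) = √15512 + 14855 = 2*√3878 + 14855 = 14855 + 2*√3878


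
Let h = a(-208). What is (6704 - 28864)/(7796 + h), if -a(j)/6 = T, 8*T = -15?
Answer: -88640/31229 ≈ -2.8384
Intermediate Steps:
T = -15/8 (T = (⅛)*(-15) = -15/8 ≈ -1.8750)
a(j) = 45/4 (a(j) = -6*(-15/8) = 45/4)
h = 45/4 ≈ 11.250
(6704 - 28864)/(7796 + h) = (6704 - 28864)/(7796 + 45/4) = -22160/31229/4 = -22160*4/31229 = -88640/31229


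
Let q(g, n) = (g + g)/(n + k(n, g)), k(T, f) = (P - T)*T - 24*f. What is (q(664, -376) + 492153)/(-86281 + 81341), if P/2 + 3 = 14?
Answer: -10209713819/102480300 ≈ -99.626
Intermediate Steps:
P = 22 (P = -6 + 2*14 = -6 + 28 = 22)
k(T, f) = -24*f + T*(22 - T) (k(T, f) = (22 - T)*T - 24*f = T*(22 - T) - 24*f = -24*f + T*(22 - T))
q(g, n) = 2*g/(-n² - 24*g + 23*n) (q(g, n) = (g + g)/(n + (-n² - 24*g + 22*n)) = (2*g)/(-n² - 24*g + 23*n) = 2*g/(-n² - 24*g + 23*n))
(q(664, -376) + 492153)/(-86281 + 81341) = (-2*664/((-376)² - 23*(-376) + 24*664) + 492153)/(-86281 + 81341) = (-2*664/(141376 + 8648 + 15936) + 492153)/(-4940) = (-2*664/165960 + 492153)*(-1/4940) = (-2*664*1/165960 + 492153)*(-1/4940) = (-166/20745 + 492153)*(-1/4940) = (10209713819/20745)*(-1/4940) = -10209713819/102480300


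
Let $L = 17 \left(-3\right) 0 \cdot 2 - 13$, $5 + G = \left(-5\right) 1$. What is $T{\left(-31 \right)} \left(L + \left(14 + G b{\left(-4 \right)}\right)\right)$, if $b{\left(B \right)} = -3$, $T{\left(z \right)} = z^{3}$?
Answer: $-923521$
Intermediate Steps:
$G = -10$ ($G = -5 - 5 = -10$)
$L = -13$ ($L = 17 \cdot 0 \cdot 2 - 13 = 17 \cdot 0 - 13 = 0 - 13 = -13$)
$T{\left(-31 \right)} \left(L + \left(14 + G b{\left(-4 \right)}\right)\right) = \left(-31\right)^{3} \left(-13 + \left(14 - -30\right)\right) = - 29791 \left(-13 + \left(14 + 30\right)\right) = - 29791 \left(-13 + 44\right) = \left(-29791\right) 31 = -923521$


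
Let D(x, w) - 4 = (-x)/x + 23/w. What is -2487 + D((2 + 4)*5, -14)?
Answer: -34799/14 ≈ -2485.6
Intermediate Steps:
D(x, w) = 3 + 23/w (D(x, w) = 4 + ((-x)/x + 23/w) = 4 + (-1 + 23/w) = 3 + 23/w)
-2487 + D((2 + 4)*5, -14) = -2487 + (3 + 23/(-14)) = -2487 + (3 + 23*(-1/14)) = -2487 + (3 - 23/14) = -2487 + 19/14 = -34799/14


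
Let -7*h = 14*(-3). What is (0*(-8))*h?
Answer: 0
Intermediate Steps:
h = 6 (h = -2*(-3) = -1/7*(-42) = 6)
(0*(-8))*h = (0*(-8))*6 = 0*6 = 0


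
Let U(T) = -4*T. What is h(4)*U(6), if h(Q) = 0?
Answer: 0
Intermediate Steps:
h(4)*U(6) = 0*(-4*6) = 0*(-24) = 0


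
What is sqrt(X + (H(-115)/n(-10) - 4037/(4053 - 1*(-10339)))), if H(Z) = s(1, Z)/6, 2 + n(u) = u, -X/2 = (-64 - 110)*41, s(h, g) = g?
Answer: sqrt(415631078093)/5397 ≈ 119.45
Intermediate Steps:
X = 14268 (X = -2*(-64 - 110)*41 = -(-348)*41 = -2*(-7134) = 14268)
n(u) = -2 + u
H(Z) = Z/6
sqrt(X + (H(-115)/n(-10) - 4037/(4053 - 1*(-10339)))) = sqrt(14268 + (((1/6)*(-115))/(-2 - 10) - 4037/(4053 - 1*(-10339)))) = sqrt(14268 + (-115/6/(-12) - 4037/(4053 + 10339))) = sqrt(14268 + (-115/6*(-1/12) - 4037/14392)) = sqrt(14268 + (115/72 - 4037*1/14392)) = sqrt(14268 + (115/72 - 4037/14392)) = sqrt(14268 + 21319/16191) = sqrt(231034507/16191) = sqrt(415631078093)/5397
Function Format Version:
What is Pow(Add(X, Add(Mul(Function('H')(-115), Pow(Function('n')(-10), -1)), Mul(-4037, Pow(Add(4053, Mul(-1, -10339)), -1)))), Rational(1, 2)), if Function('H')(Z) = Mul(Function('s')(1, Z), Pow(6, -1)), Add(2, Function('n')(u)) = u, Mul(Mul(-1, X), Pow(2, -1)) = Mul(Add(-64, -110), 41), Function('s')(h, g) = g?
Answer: Mul(Rational(1, 5397), Pow(415631078093, Rational(1, 2))) ≈ 119.45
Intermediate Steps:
X = 14268 (X = Mul(-2, Mul(Add(-64, -110), 41)) = Mul(-2, Mul(-174, 41)) = Mul(-2, -7134) = 14268)
Function('n')(u) = Add(-2, u)
Function('H')(Z) = Mul(Rational(1, 6), Z) (Function('H')(Z) = Mul(Z, Pow(6, -1)) = Mul(Z, Rational(1, 6)) = Mul(Rational(1, 6), Z))
Pow(Add(X, Add(Mul(Function('H')(-115), Pow(Function('n')(-10), -1)), Mul(-4037, Pow(Add(4053, Mul(-1, -10339)), -1)))), Rational(1, 2)) = Pow(Add(14268, Add(Mul(Mul(Rational(1, 6), -115), Pow(Add(-2, -10), -1)), Mul(-4037, Pow(Add(4053, Mul(-1, -10339)), -1)))), Rational(1, 2)) = Pow(Add(14268, Add(Mul(Rational(-115, 6), Pow(-12, -1)), Mul(-4037, Pow(Add(4053, 10339), -1)))), Rational(1, 2)) = Pow(Add(14268, Add(Mul(Rational(-115, 6), Rational(-1, 12)), Mul(-4037, Pow(14392, -1)))), Rational(1, 2)) = Pow(Add(14268, Add(Rational(115, 72), Mul(-4037, Rational(1, 14392)))), Rational(1, 2)) = Pow(Add(14268, Add(Rational(115, 72), Rational(-4037, 14392))), Rational(1, 2)) = Pow(Add(14268, Rational(21319, 16191)), Rational(1, 2)) = Pow(Rational(231034507, 16191), Rational(1, 2)) = Mul(Rational(1, 5397), Pow(415631078093, Rational(1, 2)))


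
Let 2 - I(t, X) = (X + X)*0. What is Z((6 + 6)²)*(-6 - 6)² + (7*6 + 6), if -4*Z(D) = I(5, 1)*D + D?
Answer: -15504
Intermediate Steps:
I(t, X) = 2 (I(t, X) = 2 - (X + X)*0 = 2 - 2*X*0 = 2 - 1*0 = 2 + 0 = 2)
Z(D) = -3*D/4 (Z(D) = -(2*D + D)/4 = -3*D/4)
Z((6 + 6)²)*(-6 - 6)² + (7*6 + 6) = (-3*(6 + 6)²/4)*(-6 - 6)² + (7*6 + 6) = -¾*12²*(-12)² + (42 + 6) = -¾*144*144 + 48 = -108*144 + 48 = -15552 + 48 = -15504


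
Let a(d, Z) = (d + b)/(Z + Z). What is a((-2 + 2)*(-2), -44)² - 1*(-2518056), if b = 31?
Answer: 19499826625/7744 ≈ 2.5181e+6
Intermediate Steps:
a(d, Z) = (31 + d)/(2*Z) (a(d, Z) = (d + 31)/(Z + Z) = (31 + d)/((2*Z)) = (31 + d)*(1/(2*Z)) = (31 + d)/(2*Z))
a((-2 + 2)*(-2), -44)² - 1*(-2518056) = ((½)*(31 + (-2 + 2)*(-2))/(-44))² - 1*(-2518056) = ((½)*(-1/44)*(31 + 0*(-2)))² + 2518056 = ((½)*(-1/44)*(31 + 0))² + 2518056 = ((½)*(-1/44)*31)² + 2518056 = (-31/88)² + 2518056 = 961/7744 + 2518056 = 19499826625/7744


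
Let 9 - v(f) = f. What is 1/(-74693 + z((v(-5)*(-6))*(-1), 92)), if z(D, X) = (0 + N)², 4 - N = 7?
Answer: -1/74684 ≈ -1.3390e-5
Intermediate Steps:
N = -3 (N = 4 - 1*7 = 4 - 7 = -3)
v(f) = 9 - f
z(D, X) = 9 (z(D, X) = (0 - 3)² = (-3)² = 9)
1/(-74693 + z((v(-5)*(-6))*(-1), 92)) = 1/(-74693 + 9) = 1/(-74684) = -1/74684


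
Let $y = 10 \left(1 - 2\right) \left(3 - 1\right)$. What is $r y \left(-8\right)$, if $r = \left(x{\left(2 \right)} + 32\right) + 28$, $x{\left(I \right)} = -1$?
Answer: $9440$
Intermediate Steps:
$y = -20$ ($y = 10 \left(\left(-1\right) 2\right) = 10 \left(-2\right) = -20$)
$r = 59$ ($r = \left(-1 + 32\right) + 28 = 31 + 28 = 59$)
$r y \left(-8\right) = 59 \left(-20\right) \left(-8\right) = \left(-1180\right) \left(-8\right) = 9440$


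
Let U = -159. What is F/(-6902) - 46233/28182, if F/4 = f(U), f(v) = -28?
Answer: -683861/421022 ≈ -1.6243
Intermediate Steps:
F = -112 (F = 4*(-28) = -112)
F/(-6902) - 46233/28182 = -112/(-6902) - 46233/28182 = -112*(-1/6902) - 46233*1/28182 = 8/493 - 1401/854 = -683861/421022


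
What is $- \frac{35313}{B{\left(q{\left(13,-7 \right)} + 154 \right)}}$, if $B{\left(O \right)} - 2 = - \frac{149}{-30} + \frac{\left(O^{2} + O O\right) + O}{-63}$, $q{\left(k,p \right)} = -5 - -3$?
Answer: $\frac{22247190}{459211} \approx 48.447$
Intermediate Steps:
$q{\left(k,p \right)} = -2$ ($q{\left(k,p \right)} = -5 + 3 = -2$)
$B{\left(O \right)} = \frac{209}{30} - \frac{2 O^{2}}{63} - \frac{O}{63}$ ($B{\left(O \right)} = 2 + \left(- \frac{149}{-30} + \frac{\left(O^{2} + O O\right) + O}{-63}\right) = 2 + \left(\left(-149\right) \left(- \frac{1}{30}\right) + \left(\left(O^{2} + O^{2}\right) + O\right) \left(- \frac{1}{63}\right)\right) = 2 + \left(\frac{149}{30} + \left(2 O^{2} + O\right) \left(- \frac{1}{63}\right)\right) = 2 + \left(\frac{149}{30} + \left(O + 2 O^{2}\right) \left(- \frac{1}{63}\right)\right) = 2 - \left(- \frac{149}{30} + \frac{O}{63} + \frac{2 O^{2}}{63}\right) = \frac{209}{30} - \frac{2 O^{2}}{63} - \frac{O}{63}$)
$- \frac{35313}{B{\left(q{\left(13,-7 \right)} + 154 \right)}} = - \frac{35313}{\frac{209}{30} - \frac{2 \left(-2 + 154\right)^{2}}{63} - \frac{-2 + 154}{63}} = - \frac{35313}{\frac{209}{30} - \frac{2 \cdot 152^{2}}{63} - \frac{152}{63}} = - \frac{35313}{\frac{209}{30} - \frac{46208}{63} - \frac{152}{63}} = - \frac{35313}{- \frac{459211}{630}} = \left(-35313\right) \left(- \frac{630}{459211}\right) = \frac{22247190}{459211}$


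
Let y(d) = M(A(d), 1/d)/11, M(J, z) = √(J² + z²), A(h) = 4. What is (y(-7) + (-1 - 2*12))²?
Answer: (1925 - √785)²/5929 ≈ 606.94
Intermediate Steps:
y(d) = √(16 + d⁻²)/11 (y(d) = √(4² + (1/d)²)/11 = √(16 + d⁻²)*(1/11) = √(16 + d⁻²)/11)
(y(-7) + (-1 - 2*12))² = (√(16 + (-7)⁻²)/11 + (-1 - 2*12))² = (√(16 + 1/49)/11 + (-1 - 24))² = (√(785/49)/11 - 25)² = ((√785/7)/11 - 25)² = (√785/77 - 25)² = (-25 + √785/77)²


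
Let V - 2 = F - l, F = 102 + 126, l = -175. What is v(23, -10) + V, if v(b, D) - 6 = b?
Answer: 434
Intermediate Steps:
v(b, D) = 6 + b
F = 228
V = 405 (V = 2 + (228 - 1*(-175)) = 2 + (228 + 175) = 2 + 403 = 405)
v(23, -10) + V = (6 + 23) + 405 = 29 + 405 = 434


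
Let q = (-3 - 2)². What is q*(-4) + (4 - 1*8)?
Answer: -104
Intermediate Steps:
q = 25 (q = (-5)² = 25)
q*(-4) + (4 - 1*8) = 25*(-4) + (4 - 1*8) = -100 + (4 - 8) = -100 - 4 = -104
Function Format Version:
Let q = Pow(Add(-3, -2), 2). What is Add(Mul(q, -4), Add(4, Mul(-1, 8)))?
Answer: -104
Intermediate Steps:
q = 25 (q = Pow(-5, 2) = 25)
Add(Mul(q, -4), Add(4, Mul(-1, 8))) = Add(Mul(25, -4), Add(4, Mul(-1, 8))) = Add(-100, Add(4, -8)) = Add(-100, -4) = -104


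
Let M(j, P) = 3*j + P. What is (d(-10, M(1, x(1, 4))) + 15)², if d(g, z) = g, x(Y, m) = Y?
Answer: 25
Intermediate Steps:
M(j, P) = P + 3*j
(d(-10, M(1, x(1, 4))) + 15)² = (-10 + 15)² = 5² = 25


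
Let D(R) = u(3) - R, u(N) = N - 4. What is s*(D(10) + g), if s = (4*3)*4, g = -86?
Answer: -4656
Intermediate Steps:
u(N) = -4 + N
s = 48 (s = 12*4 = 48)
D(R) = -1 - R (D(R) = (-4 + 3) - R = -1 - R)
s*(D(10) + g) = 48*((-1 - 1*10) - 86) = 48*((-1 - 10) - 86) = 48*(-11 - 86) = 48*(-97) = -4656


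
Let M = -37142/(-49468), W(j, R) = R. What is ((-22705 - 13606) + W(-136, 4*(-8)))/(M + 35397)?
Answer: -898907762/875527969 ≈ -1.0267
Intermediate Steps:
M = 18571/24734 (M = -37142*(-1/49468) = 18571/24734 ≈ 0.75083)
((-22705 - 13606) + W(-136, 4*(-8)))/(M + 35397) = ((-22705 - 13606) + 4*(-8))/(18571/24734 + 35397) = (-36311 - 32)/(875527969/24734) = -36343*24734/875527969 = -898907762/875527969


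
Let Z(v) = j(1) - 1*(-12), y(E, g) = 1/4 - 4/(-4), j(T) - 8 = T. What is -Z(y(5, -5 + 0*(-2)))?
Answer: -21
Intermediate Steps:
j(T) = 8 + T
y(E, g) = 5/4 (y(E, g) = 1*(1/4) - 4*(-1/4) = 1/4 + 1 = 5/4)
Z(v) = 21 (Z(v) = (8 + 1) - 1*(-12) = 9 + 12 = 21)
-Z(y(5, -5 + 0*(-2))) = -1*21 = -21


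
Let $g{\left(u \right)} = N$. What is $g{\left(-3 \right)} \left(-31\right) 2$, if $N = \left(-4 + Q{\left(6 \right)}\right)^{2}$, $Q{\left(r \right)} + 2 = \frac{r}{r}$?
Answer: $-1550$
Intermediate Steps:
$Q{\left(r \right)} = -1$ ($Q{\left(r \right)} = -2 + \frac{r}{r} = -2 + 1 = -1$)
$N = 25$ ($N = \left(-4 - 1\right)^{2} = \left(-5\right)^{2} = 25$)
$g{\left(u \right)} = 25$
$g{\left(-3 \right)} \left(-31\right) 2 = 25 \left(-31\right) 2 = \left(-775\right) 2 = -1550$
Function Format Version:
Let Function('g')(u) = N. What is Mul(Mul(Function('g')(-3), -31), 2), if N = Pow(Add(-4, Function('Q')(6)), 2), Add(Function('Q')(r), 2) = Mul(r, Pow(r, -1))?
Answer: -1550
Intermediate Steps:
Function('Q')(r) = -1 (Function('Q')(r) = Add(-2, Mul(r, Pow(r, -1))) = Add(-2, 1) = -1)
N = 25 (N = Pow(Add(-4, -1), 2) = Pow(-5, 2) = 25)
Function('g')(u) = 25
Mul(Mul(Function('g')(-3), -31), 2) = Mul(Mul(25, -31), 2) = Mul(-775, 2) = -1550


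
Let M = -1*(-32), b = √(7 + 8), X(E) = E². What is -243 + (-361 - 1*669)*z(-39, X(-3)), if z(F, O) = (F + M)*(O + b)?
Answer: 64647 + 7210*√15 ≈ 92571.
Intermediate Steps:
b = √15 ≈ 3.8730
M = 32
z(F, O) = (32 + F)*(O + √15) (z(F, O) = (F + 32)*(O + √15) = (32 + F)*(O + √15))
-243 + (-361 - 1*669)*z(-39, X(-3)) = -243 + (-361 - 1*669)*(32*(-3)² + 32*√15 - 39*(-3)² - 39*√15) = -243 + (-361 - 669)*(32*9 + 32*√15 - 39*9 - 39*√15) = -243 - 1030*(288 + 32*√15 - 351 - 39*√15) = -243 - 1030*(-63 - 7*√15) = -243 + (64890 + 7210*√15) = 64647 + 7210*√15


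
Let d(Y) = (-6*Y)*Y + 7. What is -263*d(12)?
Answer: 225391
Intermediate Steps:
d(Y) = 7 - 6*Y² (d(Y) = -6*Y² + 7 = 7 - 6*Y²)
-263*d(12) = -263*(7 - 6*12²) = -263*(7 - 6*144) = -263*(7 - 864) = -263*(-857) = 225391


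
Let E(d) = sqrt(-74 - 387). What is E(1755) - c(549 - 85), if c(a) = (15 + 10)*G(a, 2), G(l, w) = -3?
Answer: 75 + I*sqrt(461) ≈ 75.0 + 21.471*I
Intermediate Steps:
E(d) = I*sqrt(461) (E(d) = sqrt(-461) = I*sqrt(461))
c(a) = -75 (c(a) = (15 + 10)*(-3) = 25*(-3) = -75)
E(1755) - c(549 - 85) = I*sqrt(461) - 1*(-75) = I*sqrt(461) + 75 = 75 + I*sqrt(461)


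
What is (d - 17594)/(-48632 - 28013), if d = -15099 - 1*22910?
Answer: 55603/76645 ≈ 0.72546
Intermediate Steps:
d = -38009 (d = -15099 - 22910 = -38009)
(d - 17594)/(-48632 - 28013) = (-38009 - 17594)/(-48632 - 28013) = -55603/(-76645) = -55603*(-1/76645) = 55603/76645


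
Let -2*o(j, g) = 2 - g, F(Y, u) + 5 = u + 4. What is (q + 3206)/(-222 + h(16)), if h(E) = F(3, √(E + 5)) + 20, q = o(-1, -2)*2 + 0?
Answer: -46429/2942 - 1601*√21/20594 ≈ -16.138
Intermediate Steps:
F(Y, u) = -1 + u (F(Y, u) = -5 + (u + 4) = -5 + (4 + u) = -1 + u)
o(j, g) = -1 + g/2 (o(j, g) = -(2 - g)/2 = -1 + g/2)
q = -4 (q = (-1 + (½)*(-2))*2 + 0 = (-1 - 1)*2 + 0 = -2*2 + 0 = -4 + 0 = -4)
h(E) = 19 + √(5 + E) (h(E) = (-1 + √(E + 5)) + 20 = (-1 + √(5 + E)) + 20 = 19 + √(5 + E))
(q + 3206)/(-222 + h(16)) = (-4 + 3206)/(-222 + (19 + √(5 + 16))) = 3202/(-222 + (19 + √21)) = 3202/(-203 + √21)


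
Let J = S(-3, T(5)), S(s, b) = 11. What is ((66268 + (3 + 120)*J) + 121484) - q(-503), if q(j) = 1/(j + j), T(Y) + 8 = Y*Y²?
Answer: 190239631/1006 ≈ 1.8911e+5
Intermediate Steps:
T(Y) = -8 + Y³ (T(Y) = -8 + Y*Y² = -8 + Y³)
J = 11
q(j) = 1/(2*j)
((66268 + (3 + 120)*J) + 121484) - q(-503) = ((66268 + (3 + 120)*11) + 121484) - 1/(2*(-503)) = ((66268 + 123*11) + 121484) - (-1)/(2*503) = ((66268 + 1353) + 121484) - 1*(-1/1006) = (67621 + 121484) + 1/1006 = 189105 + 1/1006 = 190239631/1006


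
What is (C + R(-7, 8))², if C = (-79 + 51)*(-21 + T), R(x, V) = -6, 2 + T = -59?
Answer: 5244100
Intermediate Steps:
T = -61 (T = -2 - 59 = -61)
C = 2296 (C = (-79 + 51)*(-21 - 61) = -28*(-82) = 2296)
(C + R(-7, 8))² = (2296 - 6)² = 2290² = 5244100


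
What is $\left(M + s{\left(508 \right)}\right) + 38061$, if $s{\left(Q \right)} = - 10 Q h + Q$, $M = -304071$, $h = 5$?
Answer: $-290902$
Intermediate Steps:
$s{\left(Q \right)} = - 49 Q$ ($s{\left(Q \right)} = - 10 Q 5 + Q = - 10 \cdot 5 Q + Q = - 50 Q + Q = - 49 Q$)
$\left(M + s{\left(508 \right)}\right) + 38061 = \left(-304071 - 24892\right) + 38061 = -328963 + 38061 = -290902$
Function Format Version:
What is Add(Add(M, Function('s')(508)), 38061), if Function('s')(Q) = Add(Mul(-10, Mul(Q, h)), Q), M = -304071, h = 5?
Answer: -290902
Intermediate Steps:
Function('s')(Q) = Mul(-49, Q) (Function('s')(Q) = Add(Mul(-10, Mul(Q, 5)), Q) = Add(Mul(-10, Mul(5, Q)), Q) = Add(Mul(-50, Q), Q) = Mul(-49, Q))
Add(Add(M, Function('s')(508)), 38061) = Add(Add(-304071, Mul(-49, 508)), 38061) = Add(Add(-304071, -24892), 38061) = Add(-328963, 38061) = -290902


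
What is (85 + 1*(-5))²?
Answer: 6400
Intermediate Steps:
(85 + 1*(-5))² = (85 - 5)² = 80² = 6400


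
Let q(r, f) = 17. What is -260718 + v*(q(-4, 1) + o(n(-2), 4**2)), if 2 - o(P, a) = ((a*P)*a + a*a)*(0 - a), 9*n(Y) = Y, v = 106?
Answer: 710896/9 ≈ 78989.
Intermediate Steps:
n(Y) = Y/9
o(P, a) = 2 + a*(a**2 + P*a**2) (o(P, a) = 2 - ((a*P)*a + a*a)*(0 - a) = 2 - ((P*a)*a + a**2)*(-a) = 2 - (P*a**2 + a**2)*(-a) = 2 - (a**2 + P*a**2)*(-a) = 2 - (-1)*a*(a**2 + P*a**2) = 2 + a*(a**2 + P*a**2))
-260718 + v*(q(-4, 1) + o(n(-2), 4**2)) = -260718 + 106*(17 + (2 + (4**2)**3 + ((1/9)*(-2))*(4**2)**3)) = -260718 + 106*(17 + (2 + 16**3 - 2/9*16**3)) = -260718 + 106*(17 + (2 + 4096 - 2/9*4096)) = -260718 + 106*(17 + (2 + 4096 - 8192/9)) = -260718 + 106*(17 + 28690/9) = -260718 + 106*(28843/9) = -260718 + 3057358/9 = 710896/9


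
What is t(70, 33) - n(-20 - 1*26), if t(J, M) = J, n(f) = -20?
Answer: 90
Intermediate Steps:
t(70, 33) - n(-20 - 1*26) = 70 - 1*(-20) = 70 + 20 = 90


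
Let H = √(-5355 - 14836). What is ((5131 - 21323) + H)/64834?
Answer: -736/2947 + I*√20191/64834 ≈ -0.24975 + 0.0021917*I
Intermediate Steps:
H = I*√20191 (H = √(-20191) = I*√20191 ≈ 142.09*I)
((5131 - 21323) + H)/64834 = ((5131 - 21323) + I*√20191)/64834 = (-16192 + I*√20191)*(1/64834) = -736/2947 + I*√20191/64834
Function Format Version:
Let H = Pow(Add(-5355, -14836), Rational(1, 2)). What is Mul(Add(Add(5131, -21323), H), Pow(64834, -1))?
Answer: Add(Rational(-736, 2947), Mul(Rational(1, 64834), I, Pow(20191, Rational(1, 2)))) ≈ Add(-0.24975, Mul(0.0021917, I))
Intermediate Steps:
H = Mul(I, Pow(20191, Rational(1, 2))) (H = Pow(-20191, Rational(1, 2)) = Mul(I, Pow(20191, Rational(1, 2))) ≈ Mul(142.09, I))
Mul(Add(Add(5131, -21323), H), Pow(64834, -1)) = Mul(Add(Add(5131, -21323), Mul(I, Pow(20191, Rational(1, 2)))), Pow(64834, -1)) = Mul(Add(-16192, Mul(I, Pow(20191, Rational(1, 2)))), Rational(1, 64834)) = Add(Rational(-736, 2947), Mul(Rational(1, 64834), I, Pow(20191, Rational(1, 2))))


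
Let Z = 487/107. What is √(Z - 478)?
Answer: I*√5420513/107 ≈ 21.759*I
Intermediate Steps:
Z = 487/107 (Z = 487*(1/107) = 487/107 ≈ 4.5514)
√(Z - 478) = √(487/107 - 478) = √(-50659/107) = I*√5420513/107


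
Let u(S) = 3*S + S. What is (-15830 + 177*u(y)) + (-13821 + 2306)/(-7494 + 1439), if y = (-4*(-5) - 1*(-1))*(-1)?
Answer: -5310425/173 ≈ -30696.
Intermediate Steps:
y = -21 (y = (20 + 1)*(-1) = 21*(-1) = -21)
u(S) = 4*S
(-15830 + 177*u(y)) + (-13821 + 2306)/(-7494 + 1439) = (-15830 + 177*(4*(-21))) + (-13821 + 2306)/(-7494 + 1439) = (-15830 + 177*(-84)) - 11515/(-6055) = (-15830 - 14868) - 11515*(-1/6055) = -30698 + 329/173 = -5310425/173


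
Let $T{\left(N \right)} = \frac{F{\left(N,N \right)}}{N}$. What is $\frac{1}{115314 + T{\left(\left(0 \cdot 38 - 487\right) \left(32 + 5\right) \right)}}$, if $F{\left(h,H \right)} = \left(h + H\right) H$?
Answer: $\frac{1}{79276} \approx 1.2614 \cdot 10^{-5}$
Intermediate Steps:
$F{\left(h,H \right)} = H \left(H + h\right)$ ($F{\left(h,H \right)} = \left(H + h\right) H = H \left(H + h\right)$)
$T{\left(N \right)} = 2 N$ ($T{\left(N \right)} = \frac{N \left(N + N\right)}{N} = \frac{N 2 N}{N} = \frac{2 N^{2}}{N} = 2 N$)
$\frac{1}{115314 + T{\left(\left(0 \cdot 38 - 487\right) \left(32 + 5\right) \right)}} = \frac{1}{115314 + 2 \left(0 \cdot 38 - 487\right) \left(32 + 5\right)} = \frac{1}{115314 + 2 \left(0 - 487\right) 37} = \frac{1}{115314 + 2 \left(\left(-487\right) 37\right)} = \frac{1}{115314 + 2 \left(-18019\right)} = \frac{1}{115314 - 36038} = \frac{1}{79276}$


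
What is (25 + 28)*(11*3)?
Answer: 1749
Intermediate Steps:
(25 + 28)*(11*3) = 53*33 = 1749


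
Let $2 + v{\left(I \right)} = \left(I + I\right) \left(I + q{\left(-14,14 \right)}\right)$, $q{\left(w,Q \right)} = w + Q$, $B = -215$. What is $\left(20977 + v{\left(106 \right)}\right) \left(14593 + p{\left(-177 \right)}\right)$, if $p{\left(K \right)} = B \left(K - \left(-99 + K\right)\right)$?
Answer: $-290747324$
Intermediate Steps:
$p{\left(K \right)} = -21285$ ($p{\left(K \right)} = - 215 \left(K - \left(-99 + K\right)\right) = \left(-215\right) 99 = -21285$)
$q{\left(w,Q \right)} = Q + w$
$v{\left(I \right)} = -2 + 2 I^{2}$ ($v{\left(I \right)} = -2 + \left(I + I\right) \left(I + \left(14 - 14\right)\right) = -2 + 2 I \left(I + 0\right) = -2 + 2 I I = -2 + 2 I^{2}$)
$\left(20977 + v{\left(106 \right)}\right) \left(14593 + p{\left(-177 \right)}\right) = \left(20977 - \left(2 - 2 \cdot 106^{2}\right)\right) \left(14593 - 21285\right) = \left(20977 + \left(-2 + 2 \cdot 11236\right)\right) \left(-6692\right) = \left(20977 + \left(-2 + 22472\right)\right) \left(-6692\right) = \left(20977 + 22470\right) \left(-6692\right) = 43447 \left(-6692\right) = -290747324$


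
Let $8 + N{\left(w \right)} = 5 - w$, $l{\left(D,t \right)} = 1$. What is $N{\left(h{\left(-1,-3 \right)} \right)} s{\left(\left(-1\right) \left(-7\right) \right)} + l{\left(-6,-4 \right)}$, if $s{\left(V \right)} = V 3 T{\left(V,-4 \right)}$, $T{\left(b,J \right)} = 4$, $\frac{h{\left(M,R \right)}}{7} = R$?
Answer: $1513$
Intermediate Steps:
$h{\left(M,R \right)} = 7 R$
$s{\left(V \right)} = 12 V$ ($s{\left(V \right)} = V 3 \cdot 4 = 3 V 4 = 12 V$)
$N{\left(w \right)} = -3 - w$ ($N{\left(w \right)} = -8 - \left(-5 + w\right) = -3 - w$)
$N{\left(h{\left(-1,-3 \right)} \right)} s{\left(\left(-1\right) \left(-7\right) \right)} + l{\left(-6,-4 \right)} = \left(-3 - 7 \left(-3\right)\right) 12 \left(\left(-1\right) \left(-7\right)\right) + 1 = \left(-3 - -21\right) 12 \cdot 7 + 1 = \left(-3 + 21\right) 84 + 1 = 18 \cdot 84 + 1 = 1512 + 1 = 1513$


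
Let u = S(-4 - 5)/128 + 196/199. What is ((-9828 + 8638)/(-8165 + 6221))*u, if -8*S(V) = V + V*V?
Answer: 13861715/24758784 ≈ 0.55987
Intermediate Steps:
S(V) = -V/8 - V²/8 (S(V) = -(V + V*V)/8 = -(V + V²)/8 = -V/8 - V²/8)
u = 23297/25472 (u = -(-4 - 5)*(1 + (-4 - 5))/8/128 + 196/199 = -⅛*(-9)*(1 - 9)*(1/128) + 196*(1/199) = -⅛*(-9)*(-8)*(1/128) + 196/199 = -9*1/128 + 196/199 = -9/128 + 196/199 = 23297/25472 ≈ 0.91461)
((-9828 + 8638)/(-8165 + 6221))*u = ((-9828 + 8638)/(-8165 + 6221))*(23297/25472) = -1190/(-1944)*(23297/25472) = -1190*(-1/1944)*(23297/25472) = (595/972)*(23297/25472) = 13861715/24758784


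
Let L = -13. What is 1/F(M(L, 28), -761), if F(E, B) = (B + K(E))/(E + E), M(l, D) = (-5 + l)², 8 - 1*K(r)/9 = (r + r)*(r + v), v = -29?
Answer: -648/1721129 ≈ -0.00037650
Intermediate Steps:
K(r) = 72 - 18*r*(-29 + r) (K(r) = 72 - 9*(r + r)*(r - 29) = 72 - 9*2*r*(-29 + r) = 72 - 18*r*(-29 + r))
F(E, B) = (72 + B - 18*E² + 522*E)/(2*E) (F(E, B) = (B + (72 - 18*E² + 522*E))/(E + E) = (72 + B - 18*E² + 522*E)/((2*E)) = (72 + B - 18*E² + 522*E)*(1/(2*E)) = (72 + B - 18*E² + 522*E)/(2*E))
1/F(M(L, 28), -761) = 1/(261 - 9*(-5 - 13)² + 36/((-5 - 13)²) + (½)*(-761)/(-5 - 13)²) = 1/(261 - 9*(-18)² + 36/((-18)²) + (½)*(-761)/(-18)²) = 1/(261 - 9*324 + 36/324 + (½)*(-761)/324) = 1/(261 - 2916 + 36*(1/324) + (½)*(-761)*(1/324)) = 1/(261 - 2916 + ⅑ - 761/648) = 1/(-1721129/648) = -648/1721129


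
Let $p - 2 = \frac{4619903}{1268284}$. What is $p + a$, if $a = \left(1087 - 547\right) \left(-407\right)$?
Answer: $- \frac{278736301049}{1268284} \approx -2.1977 \cdot 10^{5}$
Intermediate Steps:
$a = -219780$ ($a = 540 \left(-407\right) = -219780$)
$p = \frac{7156471}{1268284}$ ($p = 2 + \frac{4619903}{1268284} = \frac{7156471}{1268284} \approx 5.6426$)
$p + a = \frac{7156471}{1268284} - 219780 = - \frac{278736301049}{1268284}$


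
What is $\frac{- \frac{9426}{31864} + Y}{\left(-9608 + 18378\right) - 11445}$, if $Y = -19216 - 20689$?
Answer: $\frac{635771173}{42618100} \approx 14.918$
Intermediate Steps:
$Y = -39905$
$\frac{- \frac{9426}{31864} + Y}{\left(-9608 + 18378\right) - 11445} = \frac{- \frac{9426}{31864} - 39905}{\left(-9608 + 18378\right) - 11445} = \frac{\left(-9426\right) \frac{1}{31864} - 39905}{8770 - 11445} = \frac{- \frac{4713}{15932} - 39905}{-2675} = \left(- \frac{635771173}{15932}\right) \left(- \frac{1}{2675}\right) = \frac{635771173}{42618100}$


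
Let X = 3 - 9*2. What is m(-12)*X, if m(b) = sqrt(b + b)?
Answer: -30*I*sqrt(6) ≈ -73.485*I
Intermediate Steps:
X = -15 (X = 3 - 18 = -15)
m(b) = sqrt(2)*sqrt(b) (m(b) = sqrt(2*b) = sqrt(2)*sqrt(b))
m(-12)*X = (sqrt(2)*sqrt(-12))*(-15) = (sqrt(2)*(2*I*sqrt(3)))*(-15) = (2*I*sqrt(6))*(-15) = -30*I*sqrt(6)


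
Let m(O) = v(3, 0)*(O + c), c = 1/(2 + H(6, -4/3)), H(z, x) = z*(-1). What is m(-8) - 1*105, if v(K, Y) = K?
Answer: -519/4 ≈ -129.75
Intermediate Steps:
H(z, x) = -z
c = -¼ (c = 1/(2 - 1*6) = 1/(2 - 6) = 1/(-4) = -¼ ≈ -0.25000)
m(O) = -¾ + 3*O (m(O) = 3*(O - ¼) = 3*(-¼ + O) = -¾ + 3*O)
m(-8) - 1*105 = (-¾ + 3*(-8)) - 1*105 = (-¾ - 24) - 105 = -99/4 - 105 = -519/4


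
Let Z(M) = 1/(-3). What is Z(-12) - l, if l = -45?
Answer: 134/3 ≈ 44.667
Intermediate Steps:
Z(M) = -⅓
Z(-12) - l = -⅓ - 1*(-45) = -⅓ + 45 = 134/3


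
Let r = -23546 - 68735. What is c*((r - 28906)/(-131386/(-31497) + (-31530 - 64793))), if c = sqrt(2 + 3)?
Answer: 3817026939*sqrt(5)/3033754145 ≈ 2.8134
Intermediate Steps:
c = sqrt(5) ≈ 2.2361
r = -92281
c*((r - 28906)/(-131386/(-31497) + (-31530 - 64793))) = sqrt(5)*((-92281 - 28906)/(-131386/(-31497) + (-31530 - 64793))) = sqrt(5)*(-121187/(-131386*(-1/31497) - 96323)) = sqrt(5)*(-121187/(131386/31497 - 96323)) = sqrt(5)*(-121187/(-3033754145/31497)) = sqrt(5)*(-121187*(-31497/3033754145)) = sqrt(5)*(3817026939/3033754145) = 3817026939*sqrt(5)/3033754145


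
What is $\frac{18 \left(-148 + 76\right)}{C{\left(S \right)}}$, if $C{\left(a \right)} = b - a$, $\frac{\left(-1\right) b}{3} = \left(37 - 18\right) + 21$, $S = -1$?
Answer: $\frac{1296}{119} \approx 10.891$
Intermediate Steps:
$b = -120$ ($b = - 3 \left(\left(37 - 18\right) + 21\right) = - 3 \left(19 + 21\right) = \left(-3\right) 40 = -120$)
$C{\left(a \right)} = -120 - a$
$\frac{18 \left(-148 + 76\right)}{C{\left(S \right)}} = \frac{18 \left(-148 + 76\right)}{-120 - -1} = \frac{18 \left(-72\right)}{-120 + 1} = - \frac{1296}{-119} = \left(-1296\right) \left(- \frac{1}{119}\right) = \frac{1296}{119}$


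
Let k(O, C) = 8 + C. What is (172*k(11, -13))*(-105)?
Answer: 90300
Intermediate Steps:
(172*k(11, -13))*(-105) = (172*(8 - 13))*(-105) = (172*(-5))*(-105) = -860*(-105) = 90300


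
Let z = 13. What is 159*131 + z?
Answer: 20842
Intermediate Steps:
159*131 + z = 159*131 + 13 = 20829 + 13 = 20842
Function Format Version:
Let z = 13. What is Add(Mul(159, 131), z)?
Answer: 20842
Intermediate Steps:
Add(Mul(159, 131), z) = Add(Mul(159, 131), 13) = Add(20829, 13) = 20842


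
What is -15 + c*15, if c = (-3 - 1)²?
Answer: 225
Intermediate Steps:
c = 16 (c = (-4)² = 16)
-15 + c*15 = -15 + 16*15 = -15 + 240 = 225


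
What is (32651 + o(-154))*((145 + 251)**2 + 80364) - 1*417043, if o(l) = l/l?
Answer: 7743984317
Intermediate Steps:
o(l) = 1
(32651 + o(-154))*((145 + 251)**2 + 80364) - 1*417043 = (32651 + 1)*((145 + 251)**2 + 80364) - 1*417043 = 32652*(396**2 + 80364) - 417043 = 32652*(156816 + 80364) - 417043 = 32652*237180 - 417043 = 7744401360 - 417043 = 7743984317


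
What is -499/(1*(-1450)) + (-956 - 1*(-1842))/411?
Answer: 1489789/595950 ≈ 2.4999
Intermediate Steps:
-499/(1*(-1450)) + (-956 - 1*(-1842))/411 = -499/(-1450) + (-956 + 1842)*(1/411) = -499*(-1/1450) + 886*(1/411) = 499/1450 + 886/411 = 1489789/595950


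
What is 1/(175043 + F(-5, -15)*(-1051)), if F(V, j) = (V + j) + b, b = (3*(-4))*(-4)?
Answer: 1/145615 ≈ 6.8674e-6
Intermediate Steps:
b = 48 (b = -12*(-4) = 48)
F(V, j) = 48 + V + j (F(V, j) = (V + j) + 48 = 48 + V + j)
1/(175043 + F(-5, -15)*(-1051)) = 1/(175043 + (48 - 5 - 15)*(-1051)) = 1/(175043 + 28*(-1051)) = 1/(175043 - 29428) = 1/145615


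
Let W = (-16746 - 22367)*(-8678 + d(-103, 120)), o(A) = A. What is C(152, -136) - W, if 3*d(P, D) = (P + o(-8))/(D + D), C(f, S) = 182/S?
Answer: -1384868872657/4080 ≈ -3.3943e+8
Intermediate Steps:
d(P, D) = (-8 + P)/(6*D) (d(P, D) = ((P - 8)/(D + D))/3 = ((-8 + P)/((2*D)))/3 = ((-8 + P)*(1/(2*D)))/3 = ((-8 + P)/(2*D))/3 = (-8 + P)/(6*D))
W = 81462874541/240 (W = (-16746 - 22367)*(-8678 + (⅙)*(-8 - 103)/120) = -39113*(-8678 + (⅙)*(1/120)*(-111)) = -39113*(-8678 - 37/240) = -39113*(-2082757/240) = 81462874541/240 ≈ 3.3943e+8)
C(152, -136) - W = 182/(-136) - 1*81462874541/240 = 182*(-1/136) - 81462874541/240 = -91/68 - 81462874541/240 = -1384868872657/4080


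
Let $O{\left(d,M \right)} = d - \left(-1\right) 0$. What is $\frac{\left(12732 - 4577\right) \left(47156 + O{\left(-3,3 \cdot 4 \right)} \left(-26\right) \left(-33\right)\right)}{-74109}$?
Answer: $- \frac{51938030}{10587} \approx -4905.8$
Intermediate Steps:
$O{\left(d,M \right)} = d$ ($O{\left(d,M \right)} = d - 0 = d + 0 = d$)
$\frac{\left(12732 - 4577\right) \left(47156 + O{\left(-3,3 \cdot 4 \right)} \left(-26\right) \left(-33\right)\right)}{-74109} = \frac{\left(12732 - 4577\right) \left(47156 + \left(-3\right) \left(-26\right) \left(-33\right)\right)}{-74109} = 8155 \left(47156 + 78 \left(-33\right)\right) \left(- \frac{1}{74109}\right) = 8155 \left(47156 - 2574\right) \left(- \frac{1}{74109}\right) = 8155 \cdot 44582 \left(- \frac{1}{74109}\right) = 363566210 \left(- \frac{1}{74109}\right) = - \frac{51938030}{10587}$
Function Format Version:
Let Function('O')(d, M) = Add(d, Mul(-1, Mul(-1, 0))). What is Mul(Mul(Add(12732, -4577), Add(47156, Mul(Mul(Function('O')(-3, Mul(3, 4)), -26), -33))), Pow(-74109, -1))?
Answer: Rational(-51938030, 10587) ≈ -4905.8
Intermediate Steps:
Function('O')(d, M) = d (Function('O')(d, M) = Add(d, Mul(-1, 0)) = Add(d, 0) = d)
Mul(Mul(Add(12732, -4577), Add(47156, Mul(Mul(Function('O')(-3, Mul(3, 4)), -26), -33))), Pow(-74109, -1)) = Mul(Mul(Add(12732, -4577), Add(47156, Mul(Mul(-3, -26), -33))), Pow(-74109, -1)) = Mul(Mul(8155, Add(47156, Mul(78, -33))), Rational(-1, 74109)) = Mul(Mul(8155, Add(47156, -2574)), Rational(-1, 74109)) = Mul(Mul(8155, 44582), Rational(-1, 74109)) = Mul(363566210, Rational(-1, 74109)) = Rational(-51938030, 10587)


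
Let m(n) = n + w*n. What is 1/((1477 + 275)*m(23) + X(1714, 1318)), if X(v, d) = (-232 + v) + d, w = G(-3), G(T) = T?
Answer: -1/77792 ≈ -1.2855e-5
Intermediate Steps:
w = -3
X(v, d) = -232 + d + v
m(n) = -2*n (m(n) = n - 3*n = -2*n)
1/((1477 + 275)*m(23) + X(1714, 1318)) = 1/((1477 + 275)*(-2*23) + (-232 + 1318 + 1714)) = 1/(1752*(-46) + 2800) = 1/(-80592 + 2800) = 1/(-77792) = -1/77792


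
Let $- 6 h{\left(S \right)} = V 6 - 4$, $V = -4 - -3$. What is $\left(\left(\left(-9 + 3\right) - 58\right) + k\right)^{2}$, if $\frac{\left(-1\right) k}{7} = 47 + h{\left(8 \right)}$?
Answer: $\frac{1473796}{9} \approx 1.6376 \cdot 10^{5}$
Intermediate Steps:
$V = -1$ ($V = -4 + 3 = -1$)
$h{\left(S \right)} = \frac{5}{3}$ ($h{\left(S \right)} = - \frac{\left(-1\right) 6 - 4}{6} = - \frac{-6 - 4}{6} = \left(- \frac{1}{6}\right) \left(-10\right) = \frac{5}{3}$)
$k = - \frac{1022}{3}$ ($k = - 7 \left(47 + \frac{5}{3}\right) = \left(-7\right) \frac{146}{3} = - \frac{1022}{3} \approx -340.67$)
$\left(\left(\left(-9 + 3\right) - 58\right) + k\right)^{2} = \left(\left(\left(-9 + 3\right) - 58\right) - \frac{1022}{3}\right)^{2} = \left(\left(-6 - 58\right) - \frac{1022}{3}\right)^{2} = \left(-64 - \frac{1022}{3}\right)^{2} = \left(- \frac{1214}{3}\right)^{2} = \frac{1473796}{9}$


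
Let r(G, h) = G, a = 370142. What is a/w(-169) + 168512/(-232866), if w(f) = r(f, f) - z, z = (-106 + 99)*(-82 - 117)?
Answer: -21614175679/90934173 ≈ -237.69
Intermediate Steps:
z = 1393 (z = -7*(-199) = 1393)
w(f) = -1393 + f (w(f) = f - 1*1393 = f - 1393 = -1393 + f)
a/w(-169) + 168512/(-232866) = 370142/(-1393 - 169) + 168512/(-232866) = 370142/(-1562) + 168512*(-1/232866) = 370142*(-1/1562) - 84256/116433 = -185071/781 - 84256/116433 = -21614175679/90934173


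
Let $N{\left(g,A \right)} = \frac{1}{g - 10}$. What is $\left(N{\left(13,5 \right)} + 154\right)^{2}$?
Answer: $\frac{214369}{9} \approx 23819.0$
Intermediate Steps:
$N{\left(g,A \right)} = \frac{1}{-10 + g}$
$\left(N{\left(13,5 \right)} + 154\right)^{2} = \left(\frac{1}{-10 + 13} + 154\right)^{2} = \left(\frac{1}{3} + 154\right)^{2} = \left(\frac{463}{3}\right)^{2} = \frac{214369}{9}$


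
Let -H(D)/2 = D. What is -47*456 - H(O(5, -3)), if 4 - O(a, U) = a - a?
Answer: -21424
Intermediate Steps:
O(a, U) = 4 (O(a, U) = 4 - (a - a) = 4 - 1*0 = 4 + 0 = 4)
H(D) = -2*D
-47*456 - H(O(5, -3)) = -47*456 - (-2)*4 = -21432 - 1*(-8) = -21432 + 8 = -21424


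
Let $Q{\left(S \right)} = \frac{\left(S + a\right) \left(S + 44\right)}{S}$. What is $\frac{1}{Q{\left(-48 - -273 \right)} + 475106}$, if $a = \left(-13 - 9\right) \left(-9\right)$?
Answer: $\frac{25}{11890293} \approx 2.1026 \cdot 10^{-6}$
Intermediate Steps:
$a = 198$ ($a = \left(-22\right) \left(-9\right) = 198$)
$Q{\left(S \right)} = \frac{\left(44 + S\right) \left(198 + S\right)}{S}$ ($Q{\left(S \right)} = \frac{\left(S + 198\right) \left(S + 44\right)}{S} = \frac{\left(198 + S\right) \left(44 + S\right)}{S} = \frac{\left(44 + S\right) \left(198 + S\right)}{S}$)
$\frac{1}{Q{\left(-48 - -273 \right)} + 475106} = \frac{1}{\left(242 - -225 + \frac{8712}{-48 - -273}\right) + 475106} = \frac{1}{\left(242 + \left(-48 + 273\right) + \frac{8712}{-48 + 273}\right) + 475106} = \frac{1}{\left(242 + 225 + \frac{8712}{225}\right) + 475106} = \frac{1}{\left(242 + 225 + 8712 \cdot \frac{1}{225}\right) + 475106} = \frac{1}{\left(242 + 225 + \frac{968}{25}\right) + 475106} = \frac{1}{\frac{12643}{25} + 475106} = \frac{1}{\frac{11890293}{25}} = \frac{25}{11890293}$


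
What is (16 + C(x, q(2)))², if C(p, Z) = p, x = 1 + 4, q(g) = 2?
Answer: 441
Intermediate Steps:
x = 5
(16 + C(x, q(2)))² = (16 + 5)² = 21² = 441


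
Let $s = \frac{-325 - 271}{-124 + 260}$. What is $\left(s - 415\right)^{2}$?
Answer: $\frac{203319081}{1156} \approx 1.7588 \cdot 10^{5}$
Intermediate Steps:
$s = - \frac{149}{34}$ ($s = - \frac{596}{136} = \left(-596\right) \frac{1}{136} = - \frac{149}{34} \approx -4.3824$)
$\left(s - 415\right)^{2} = \left(- \frac{149}{34} - 415\right)^{2} = \left(- \frac{14259}{34}\right)^{2} = \frac{203319081}{1156}$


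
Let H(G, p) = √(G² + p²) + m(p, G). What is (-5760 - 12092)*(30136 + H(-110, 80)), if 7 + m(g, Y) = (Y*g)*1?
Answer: -380765308 - 178520*√185 ≈ -3.8319e+8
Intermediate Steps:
m(g, Y) = -7 + Y*g (m(g, Y) = -7 + (Y*g)*1 = -7 + Y*g)
H(G, p) = -7 + √(G² + p²) + G*p (H(G, p) = √(G² + p²) + (-7 + G*p) = -7 + √(G² + p²) + G*p)
(-5760 - 12092)*(30136 + H(-110, 80)) = (-5760 - 12092)*(30136 + (-7 + √((-110)² + 80²) - 110*80)) = -17852*(30136 + (-7 + √(12100 + 6400) - 8800)) = -17852*(30136 + (-7 + √18500 - 8800)) = -17852*(30136 + (-7 + 10*√185 - 8800)) = -17852*(30136 + (-8807 + 10*√185)) = -17852*(21329 + 10*√185) = -380765308 - 178520*√185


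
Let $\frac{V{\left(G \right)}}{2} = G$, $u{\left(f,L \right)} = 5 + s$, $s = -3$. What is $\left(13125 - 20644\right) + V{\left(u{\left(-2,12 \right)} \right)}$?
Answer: $-7515$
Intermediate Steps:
$u{\left(f,L \right)} = 2$ ($u{\left(f,L \right)} = 5 - 3 = 2$)
$V{\left(G \right)} = 2 G$
$\left(13125 - 20644\right) + V{\left(u{\left(-2,12 \right)} \right)} = \left(13125 - 20644\right) + 2 \cdot 2 = -7519 + 4 = -7515$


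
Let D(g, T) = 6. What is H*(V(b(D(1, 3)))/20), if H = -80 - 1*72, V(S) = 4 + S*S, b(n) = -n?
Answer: -304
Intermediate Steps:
V(S) = 4 + S²
H = -152 (H = -80 - 72 = -152)
H*(V(b(D(1, 3)))/20) = -152*(4 + (-1*6)²)/20 = -152*(4 + (-6)²)/20 = -152*(4 + 36)/20 = -6080/20 = -152*2 = -304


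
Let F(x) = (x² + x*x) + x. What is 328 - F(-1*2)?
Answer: 322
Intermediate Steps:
F(x) = x + 2*x² (F(x) = (x² + x²) + x = 2*x² + x = x + 2*x²)
328 - F(-1*2) = 328 - (-1*2)*(1 + 2*(-1*2)) = 328 - (-2)*(1 + 2*(-2)) = 328 - (-2)*(1 - 4) = 328 - (-2)*(-3) = 328 - 1*6 = 328 - 6 = 322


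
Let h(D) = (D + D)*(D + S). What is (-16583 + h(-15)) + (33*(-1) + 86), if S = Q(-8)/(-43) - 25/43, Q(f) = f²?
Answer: -688770/43 ≈ -16018.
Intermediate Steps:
S = -89/43 (S = (-8)²/(-43) - 25/43 = 64*(-1/43) - 25*1/43 = -64/43 - 25/43 = -89/43 ≈ -2.0698)
h(D) = 2*D*(-89/43 + D) (h(D) = (D + D)*(D - 89/43) = (2*D)*(-89/43 + D) = 2*D*(-89/43 + D))
(-16583 + h(-15)) + (33*(-1) + 86) = (-16583 + (2/43)*(-15)*(-89 + 43*(-15))) + (33*(-1) + 86) = (-16583 + (2/43)*(-15)*(-89 - 645)) + (-33 + 86) = (-16583 + (2/43)*(-15)*(-734)) + 53 = (-16583 + 22020/43) + 53 = -691049/43 + 53 = -688770/43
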